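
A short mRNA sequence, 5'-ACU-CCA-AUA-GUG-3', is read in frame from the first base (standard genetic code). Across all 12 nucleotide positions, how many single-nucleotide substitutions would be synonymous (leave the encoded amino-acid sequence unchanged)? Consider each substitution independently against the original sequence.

11

Codon 1 (ACU, Thr): 3 synonymous substitutions.
Codon 2 (CCA, Pro): 3 synonymous substitutions.
Codon 3 (AUA, Ile): 2 synonymous substitutions.
Codon 4 (GUG, Val): 3 synonymous substitutions.
Total: 3 + 3 + 2 + 3 = 11.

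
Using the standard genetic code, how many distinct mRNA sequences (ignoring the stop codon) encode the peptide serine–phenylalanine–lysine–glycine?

Ser: 6 codons.
Phe: 2 codons.
Lys: 2 codons.
Gly: 4 codons.
6 × 2 × 2 × 4 = 96.

96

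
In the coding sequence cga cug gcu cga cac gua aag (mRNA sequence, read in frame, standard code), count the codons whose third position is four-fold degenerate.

Codon 1 CGA (Arg): third position 4-fold.
Codon 2 CUG (Leu): third position 4-fold.
Codon 3 GCU (Ala): third position 4-fold.
Codon 4 CGA (Arg): third position 4-fold.
Codon 5 CAC (His): third position 2-fold.
Codon 6 GUA (Val): third position 4-fold.
Codon 7 AAG (Lys): third position 2-fold.
Four-fold degenerate third positions: 5.

5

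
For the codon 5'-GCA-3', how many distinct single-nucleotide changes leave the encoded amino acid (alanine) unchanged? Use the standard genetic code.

Position 1: none → 0 synonymous.
Position 2: none → 0 synonymous.
Position 3: GCU, GCC, GCG → 3 synonymous.
Total: 0 + 0 + 3 = 3.

3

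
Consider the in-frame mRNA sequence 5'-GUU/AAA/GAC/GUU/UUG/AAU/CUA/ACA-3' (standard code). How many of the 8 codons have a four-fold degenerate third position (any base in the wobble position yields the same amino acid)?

Codon 1 GUU (Val): third position 4-fold.
Codon 2 AAA (Lys): third position 2-fold.
Codon 3 GAC (Asp): third position 2-fold.
Codon 4 GUU (Val): third position 4-fold.
Codon 5 UUG (Leu): third position 2-fold.
Codon 6 AAU (Asn): third position 2-fold.
Codon 7 CUA (Leu): third position 4-fold.
Codon 8 ACA (Thr): third position 4-fold.
Four-fold degenerate third positions: 4.

4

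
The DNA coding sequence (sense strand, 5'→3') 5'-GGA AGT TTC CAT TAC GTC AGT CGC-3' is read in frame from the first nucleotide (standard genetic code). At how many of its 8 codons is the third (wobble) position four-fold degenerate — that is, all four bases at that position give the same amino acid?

3

Codon 1 GGA (Gly): third position 4-fold.
Codon 2 AGT (Ser): third position 2-fold.
Codon 3 TTC (Phe): third position 2-fold.
Codon 4 CAT (His): third position 2-fold.
Codon 5 TAC (Tyr): third position 2-fold.
Codon 6 GTC (Val): third position 4-fold.
Codon 7 AGT (Ser): third position 2-fold.
Codon 8 CGC (Arg): third position 4-fold.
Four-fold degenerate third positions: 3.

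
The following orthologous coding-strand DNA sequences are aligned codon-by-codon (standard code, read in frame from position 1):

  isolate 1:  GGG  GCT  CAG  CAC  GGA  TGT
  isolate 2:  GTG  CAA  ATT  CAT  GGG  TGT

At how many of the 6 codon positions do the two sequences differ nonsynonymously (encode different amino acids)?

Codon 1: GGG Gly / GTG Val — nonsynonymous.
Codon 2: GCT Ala / CAA Gln — nonsynonymous.
Codon 3: CAG Gln / ATT Ile — nonsynonymous.
Codon 4: CAC His / CAT His — synonymous.
Codon 5: GGA Gly / GGG Gly — synonymous.
Codon 6: TGT Cys / TGT Cys — identical.
Nonsynonymous differences: 3.

3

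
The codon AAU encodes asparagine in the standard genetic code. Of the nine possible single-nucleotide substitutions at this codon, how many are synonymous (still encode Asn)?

1

Position 1: none → 0 synonymous.
Position 2: none → 0 synonymous.
Position 3: AAC → 1 synonymous.
Total: 0 + 0 + 1 = 1.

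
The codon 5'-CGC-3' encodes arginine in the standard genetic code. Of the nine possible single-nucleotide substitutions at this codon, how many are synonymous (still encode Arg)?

3

Position 1: none → 0 synonymous.
Position 2: none → 0 synonymous.
Position 3: CGT, CGA, CGG → 3 synonymous.
Total: 0 + 0 + 3 = 3.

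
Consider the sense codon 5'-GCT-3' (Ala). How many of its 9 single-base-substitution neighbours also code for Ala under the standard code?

3

Position 1: none → 0 synonymous.
Position 2: none → 0 synonymous.
Position 3: GCC, GCA, GCG → 3 synonymous.
Total: 0 + 0 + 3 = 3.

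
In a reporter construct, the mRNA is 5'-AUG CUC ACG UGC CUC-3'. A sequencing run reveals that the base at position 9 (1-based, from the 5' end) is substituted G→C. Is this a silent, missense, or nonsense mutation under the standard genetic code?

Position 9 falls in codon 3: ACG → Thr.
After the substitution the codon is ACC → Thr.
Both encode Thr, so the change is synonymous.

silent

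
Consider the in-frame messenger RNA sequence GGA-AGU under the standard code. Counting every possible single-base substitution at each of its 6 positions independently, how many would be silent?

4

Codon 1 (GGA, Gly): 3 synonymous substitutions.
Codon 2 (AGU, Ser): 1 synonymous substitution.
Total: 3 + 1 = 4.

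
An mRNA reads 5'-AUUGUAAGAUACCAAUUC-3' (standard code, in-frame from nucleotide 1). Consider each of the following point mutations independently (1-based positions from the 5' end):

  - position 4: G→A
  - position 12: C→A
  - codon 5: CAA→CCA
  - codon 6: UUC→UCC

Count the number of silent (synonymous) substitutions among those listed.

Codon 2: GUA (Val) → AUA (Ile) — missense.
Codon 4: UAC (Tyr) → UAA (Stop) — nonsense.
Codon 5: CAA (Gln) → CCA (Pro) — missense.
Codon 6: UUC (Phe) → UCC (Ser) — missense.
Synonymous: 0 of 4.

0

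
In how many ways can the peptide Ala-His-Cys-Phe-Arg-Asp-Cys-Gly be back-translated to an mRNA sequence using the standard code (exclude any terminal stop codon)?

Ala: 4 codons.
His: 2 codons.
Cys: 2 codons.
Phe: 2 codons.
Arg: 6 codons.
Asp: 2 codons.
Cys: 2 codons.
Gly: 4 codons.
4 × 2 × 2 × 2 × 6 × 2 × 2 × 4 = 3072.

3072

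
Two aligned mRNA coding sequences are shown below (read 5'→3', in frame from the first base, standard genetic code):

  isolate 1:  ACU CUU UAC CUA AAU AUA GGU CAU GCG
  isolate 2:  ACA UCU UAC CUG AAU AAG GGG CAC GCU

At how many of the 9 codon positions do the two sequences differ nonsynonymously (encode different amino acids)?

Codon 1: ACU Thr / ACA Thr — synonymous.
Codon 2: CUU Leu / UCU Ser — nonsynonymous.
Codon 3: UAC Tyr / UAC Tyr — identical.
Codon 4: CUA Leu / CUG Leu — synonymous.
Codon 5: AAU Asn / AAU Asn — identical.
Codon 6: AUA Ile / AAG Lys — nonsynonymous.
Codon 7: GGU Gly / GGG Gly — synonymous.
Codon 8: CAU His / CAC His — synonymous.
Codon 9: GCG Ala / GCU Ala — synonymous.
Nonsynonymous differences: 2.

2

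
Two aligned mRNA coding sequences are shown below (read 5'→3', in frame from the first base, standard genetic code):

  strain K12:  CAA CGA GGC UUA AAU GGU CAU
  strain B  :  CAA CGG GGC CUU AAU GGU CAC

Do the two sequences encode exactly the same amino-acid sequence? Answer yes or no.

Codon 1: CAA Gln / CAA Gln — identical.
Codon 2: CGA Arg / CGG Arg — synonymous.
Codon 3: GGC Gly / GGC Gly — identical.
Codon 4: UUA Leu / CUU Leu — synonymous.
Codon 5: AAU Asn / AAU Asn — identical.
Codon 6: GGU Gly / GGU Gly — identical.
Codon 7: CAU His / CAC His — synonymous.
Nonsynonymous differences: 0 → same protein.

yes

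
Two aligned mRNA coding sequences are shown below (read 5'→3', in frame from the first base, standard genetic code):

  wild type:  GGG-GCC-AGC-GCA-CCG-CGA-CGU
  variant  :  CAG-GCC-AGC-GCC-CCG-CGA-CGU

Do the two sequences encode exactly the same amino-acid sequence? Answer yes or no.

no

Codon 1: GGG Gly / CAG Gln — nonsynonymous.
Codon 2: GCC Ala / GCC Ala — identical.
Codon 3: AGC Ser / AGC Ser — identical.
Codon 4: GCA Ala / GCC Ala — synonymous.
Codon 5: CCG Pro / CCG Pro — identical.
Codon 6: CGA Arg / CGA Arg — identical.
Codon 7: CGU Arg / CGU Arg — identical.
Nonsynonymous differences: 1 → different protein.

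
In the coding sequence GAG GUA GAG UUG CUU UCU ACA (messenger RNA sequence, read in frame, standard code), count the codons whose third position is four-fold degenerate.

Codon 1 GAG (Glu): third position 2-fold.
Codon 2 GUA (Val): third position 4-fold.
Codon 3 GAG (Glu): third position 2-fold.
Codon 4 UUG (Leu): third position 2-fold.
Codon 5 CUU (Leu): third position 4-fold.
Codon 6 UCU (Ser): third position 4-fold.
Codon 7 ACA (Thr): third position 4-fold.
Four-fold degenerate third positions: 4.

4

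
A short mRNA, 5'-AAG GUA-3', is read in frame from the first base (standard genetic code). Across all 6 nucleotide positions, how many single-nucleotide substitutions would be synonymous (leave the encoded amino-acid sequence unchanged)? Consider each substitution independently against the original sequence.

4

Codon 1 (AAG, Lys): 1 synonymous substitution.
Codon 2 (GUA, Val): 3 synonymous substitutions.
Total: 1 + 3 = 4.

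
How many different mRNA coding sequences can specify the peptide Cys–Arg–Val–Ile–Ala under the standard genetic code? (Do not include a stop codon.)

Cys: 2 codons.
Arg: 6 codons.
Val: 4 codons.
Ile: 3 codons.
Ala: 4 codons.
2 × 6 × 4 × 3 × 4 = 576.

576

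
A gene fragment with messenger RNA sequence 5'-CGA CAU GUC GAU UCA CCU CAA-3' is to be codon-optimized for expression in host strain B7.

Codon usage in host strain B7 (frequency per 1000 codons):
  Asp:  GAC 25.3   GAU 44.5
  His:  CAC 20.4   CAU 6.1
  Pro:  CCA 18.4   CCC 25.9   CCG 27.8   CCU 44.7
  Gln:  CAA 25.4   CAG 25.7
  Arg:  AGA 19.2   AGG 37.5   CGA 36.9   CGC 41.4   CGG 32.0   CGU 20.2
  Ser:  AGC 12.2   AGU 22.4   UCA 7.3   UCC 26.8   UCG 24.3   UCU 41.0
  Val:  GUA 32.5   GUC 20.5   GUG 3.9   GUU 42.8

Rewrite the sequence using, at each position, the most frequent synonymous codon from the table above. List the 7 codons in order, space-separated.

CGC CAC GUU GAU UCU CCU CAG

Codon 1 (Arg): best is CGC at 41.4.
Codon 2 (His): best is CAC at 20.4.
Codon 3 (Val): best is GUU at 42.8.
Codon 4 (Asp): best is GAU at 44.5.
Codon 5 (Ser): best is UCU at 41.0.
Codon 6 (Pro): best is CCU at 44.7.
Codon 7 (Gln): best is CAG at 25.7.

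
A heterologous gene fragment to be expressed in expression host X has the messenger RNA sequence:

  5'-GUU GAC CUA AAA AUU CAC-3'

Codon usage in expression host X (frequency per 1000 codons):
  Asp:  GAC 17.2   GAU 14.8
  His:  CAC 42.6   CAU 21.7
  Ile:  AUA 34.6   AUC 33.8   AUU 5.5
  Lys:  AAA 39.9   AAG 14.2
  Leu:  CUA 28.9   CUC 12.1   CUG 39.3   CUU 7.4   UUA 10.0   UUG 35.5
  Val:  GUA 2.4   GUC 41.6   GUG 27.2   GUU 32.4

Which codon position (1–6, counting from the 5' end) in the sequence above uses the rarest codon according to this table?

Codon 1 GUU (Val): 32.4 per 1000.
Codon 2 GAC (Asp): 17.2 per 1000.
Codon 3 CUA (Leu): 28.9 per 1000.
Codon 4 AAA (Lys): 39.9 per 1000.
Codon 5 AUU (Ile): 5.5 per 1000.
Codon 6 CAC (His): 42.6 per 1000.
Lowest frequency is 5.5 at codon 5.

5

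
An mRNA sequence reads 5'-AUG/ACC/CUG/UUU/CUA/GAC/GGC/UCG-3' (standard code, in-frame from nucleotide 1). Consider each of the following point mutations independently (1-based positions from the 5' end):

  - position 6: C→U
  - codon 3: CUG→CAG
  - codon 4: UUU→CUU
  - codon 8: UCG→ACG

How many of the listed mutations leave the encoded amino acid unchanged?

Codon 2: ACC (Thr) → ACU (Thr) — synonymous.
Codon 3: CUG (Leu) → CAG (Gln) — missense.
Codon 4: UUU (Phe) → CUU (Leu) — missense.
Codon 8: UCG (Ser) → ACG (Thr) — missense.
Synonymous: 1 of 4.

1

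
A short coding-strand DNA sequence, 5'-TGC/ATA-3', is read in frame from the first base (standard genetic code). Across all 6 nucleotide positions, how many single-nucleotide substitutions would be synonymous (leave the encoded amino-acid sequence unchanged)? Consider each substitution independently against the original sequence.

Codon 1 (TGC, Cys): 1 synonymous substitution.
Codon 2 (ATA, Ile): 2 synonymous substitutions.
Total: 1 + 2 = 3.

3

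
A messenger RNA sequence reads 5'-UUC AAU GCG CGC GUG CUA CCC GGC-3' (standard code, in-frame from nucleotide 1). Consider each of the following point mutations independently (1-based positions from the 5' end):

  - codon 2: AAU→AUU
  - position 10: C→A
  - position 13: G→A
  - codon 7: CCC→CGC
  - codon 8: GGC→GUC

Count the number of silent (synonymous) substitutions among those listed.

0

Codon 2: AAU (Asn) → AUU (Ile) — missense.
Codon 4: CGC (Arg) → AGC (Ser) — missense.
Codon 5: GUG (Val) → AUG (Met) — missense.
Codon 7: CCC (Pro) → CGC (Arg) — missense.
Codon 8: GGC (Gly) → GUC (Val) — missense.
Synonymous: 0 of 5.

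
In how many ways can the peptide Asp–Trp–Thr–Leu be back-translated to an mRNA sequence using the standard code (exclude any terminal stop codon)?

48

Asp: 2 codons.
Trp: 1 codon.
Thr: 4 codons.
Leu: 6 codons.
2 × 1 × 4 × 6 = 48.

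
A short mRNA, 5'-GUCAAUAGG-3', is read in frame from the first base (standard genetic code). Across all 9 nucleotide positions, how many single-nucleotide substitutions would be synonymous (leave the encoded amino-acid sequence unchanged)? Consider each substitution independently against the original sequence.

Codon 1 (GUC, Val): 3 synonymous substitutions.
Codon 2 (AAU, Asn): 1 synonymous substitution.
Codon 3 (AGG, Arg): 2 synonymous substitutions.
Total: 3 + 1 + 2 = 6.

6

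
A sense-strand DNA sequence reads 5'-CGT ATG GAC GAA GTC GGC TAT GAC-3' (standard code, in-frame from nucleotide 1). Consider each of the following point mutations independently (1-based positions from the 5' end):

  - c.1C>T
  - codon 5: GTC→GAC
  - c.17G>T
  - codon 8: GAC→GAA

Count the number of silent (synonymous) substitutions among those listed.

0

Codon 1: CGT (Arg) → TGT (Cys) — missense.
Codon 5: GTC (Val) → GAC (Asp) — missense.
Codon 6: GGC (Gly) → GTC (Val) — missense.
Codon 8: GAC (Asp) → GAA (Glu) — missense.
Synonymous: 0 of 4.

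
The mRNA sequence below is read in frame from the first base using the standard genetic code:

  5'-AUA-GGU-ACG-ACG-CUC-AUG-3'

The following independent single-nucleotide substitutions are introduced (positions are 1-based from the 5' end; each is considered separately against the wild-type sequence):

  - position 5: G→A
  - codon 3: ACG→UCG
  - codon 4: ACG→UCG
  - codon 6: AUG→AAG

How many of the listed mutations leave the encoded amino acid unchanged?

Codon 2: GGU (Gly) → GAU (Asp) — missense.
Codon 3: ACG (Thr) → UCG (Ser) — missense.
Codon 4: ACG (Thr) → UCG (Ser) — missense.
Codon 6: AUG (Met) → AAG (Lys) — missense.
Synonymous: 0 of 4.

0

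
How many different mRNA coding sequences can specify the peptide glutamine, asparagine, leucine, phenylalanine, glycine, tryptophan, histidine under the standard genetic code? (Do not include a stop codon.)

Gln: 2 codons.
Asn: 2 codons.
Leu: 6 codons.
Phe: 2 codons.
Gly: 4 codons.
Trp: 1 codon.
His: 2 codons.
2 × 2 × 6 × 2 × 4 × 1 × 2 = 384.

384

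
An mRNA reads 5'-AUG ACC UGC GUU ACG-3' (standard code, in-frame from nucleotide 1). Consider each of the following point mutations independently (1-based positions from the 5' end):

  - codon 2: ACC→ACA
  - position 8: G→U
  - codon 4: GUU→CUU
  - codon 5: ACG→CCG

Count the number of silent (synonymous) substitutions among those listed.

1

Codon 2: ACC (Thr) → ACA (Thr) — synonymous.
Codon 3: UGC (Cys) → UUC (Phe) — missense.
Codon 4: GUU (Val) → CUU (Leu) — missense.
Codon 5: ACG (Thr) → CCG (Pro) — missense.
Synonymous: 1 of 4.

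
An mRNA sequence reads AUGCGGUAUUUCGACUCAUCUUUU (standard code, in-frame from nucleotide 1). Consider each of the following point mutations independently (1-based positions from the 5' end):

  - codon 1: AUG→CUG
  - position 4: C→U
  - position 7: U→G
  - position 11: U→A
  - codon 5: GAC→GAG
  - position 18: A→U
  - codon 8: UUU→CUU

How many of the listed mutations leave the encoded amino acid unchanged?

Codon 1: AUG (Met) → CUG (Leu) — missense.
Codon 2: CGG (Arg) → UGG (Trp) — missense.
Codon 3: UAU (Tyr) → GAU (Asp) — missense.
Codon 4: UUC (Phe) → UAC (Tyr) — missense.
Codon 5: GAC (Asp) → GAG (Glu) — missense.
Codon 6: UCA (Ser) → UCU (Ser) — synonymous.
Codon 8: UUU (Phe) → CUU (Leu) — missense.
Synonymous: 1 of 7.

1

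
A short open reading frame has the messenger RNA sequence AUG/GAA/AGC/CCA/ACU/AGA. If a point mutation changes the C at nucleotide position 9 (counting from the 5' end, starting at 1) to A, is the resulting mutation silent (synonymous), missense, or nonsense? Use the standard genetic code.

missense

Position 9 falls in codon 3: AGC → Ser.
After the substitution the codon is AGA → Arg.
Ser ≠ Arg, so this is a missense mutation.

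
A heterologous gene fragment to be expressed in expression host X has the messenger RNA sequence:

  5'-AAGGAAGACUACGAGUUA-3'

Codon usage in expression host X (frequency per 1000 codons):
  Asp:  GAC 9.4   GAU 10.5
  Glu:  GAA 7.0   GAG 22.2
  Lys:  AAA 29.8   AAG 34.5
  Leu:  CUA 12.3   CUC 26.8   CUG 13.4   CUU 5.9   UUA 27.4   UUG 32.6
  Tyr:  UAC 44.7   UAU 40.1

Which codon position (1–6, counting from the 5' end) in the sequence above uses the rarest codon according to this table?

2

Codon 1 AAG (Lys): 34.5 per 1000.
Codon 2 GAA (Glu): 7.0 per 1000.
Codon 3 GAC (Asp): 9.4 per 1000.
Codon 4 UAC (Tyr): 44.7 per 1000.
Codon 5 GAG (Glu): 22.2 per 1000.
Codon 6 UUA (Leu): 27.4 per 1000.
Lowest frequency is 7.0 at codon 2.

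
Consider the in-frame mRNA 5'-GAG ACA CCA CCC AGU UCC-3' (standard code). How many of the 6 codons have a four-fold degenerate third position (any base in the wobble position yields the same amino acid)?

4

Codon 1 GAG (Glu): third position 2-fold.
Codon 2 ACA (Thr): third position 4-fold.
Codon 3 CCA (Pro): third position 4-fold.
Codon 4 CCC (Pro): third position 4-fold.
Codon 5 AGU (Ser): third position 2-fold.
Codon 6 UCC (Ser): third position 4-fold.
Four-fold degenerate third positions: 4.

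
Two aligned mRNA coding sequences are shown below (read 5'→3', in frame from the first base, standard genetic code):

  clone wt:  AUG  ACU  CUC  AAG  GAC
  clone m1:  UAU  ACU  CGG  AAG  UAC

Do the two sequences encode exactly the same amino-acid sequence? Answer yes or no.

no

Codon 1: AUG Met / UAU Tyr — nonsynonymous.
Codon 2: ACU Thr / ACU Thr — identical.
Codon 3: CUC Leu / CGG Arg — nonsynonymous.
Codon 4: AAG Lys / AAG Lys — identical.
Codon 5: GAC Asp / UAC Tyr — nonsynonymous.
Nonsynonymous differences: 3 → different protein.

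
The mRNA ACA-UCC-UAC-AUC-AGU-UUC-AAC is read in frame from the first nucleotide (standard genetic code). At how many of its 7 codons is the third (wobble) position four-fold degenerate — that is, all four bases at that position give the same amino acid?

Codon 1 ACA (Thr): third position 4-fold.
Codon 2 UCC (Ser): third position 4-fold.
Codon 3 UAC (Tyr): third position 2-fold.
Codon 4 AUC (Ile): third position 3-fold.
Codon 5 AGU (Ser): third position 2-fold.
Codon 6 UUC (Phe): third position 2-fold.
Codon 7 AAC (Asn): third position 2-fold.
Four-fold degenerate third positions: 2.

2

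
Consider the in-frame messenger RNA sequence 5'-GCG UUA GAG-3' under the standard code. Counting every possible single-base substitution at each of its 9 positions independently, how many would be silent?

Codon 1 (GCG, Ala): 3 synonymous substitutions.
Codon 2 (UUA, Leu): 2 synonymous substitutions.
Codon 3 (GAG, Glu): 1 synonymous substitution.
Total: 3 + 2 + 1 = 6.

6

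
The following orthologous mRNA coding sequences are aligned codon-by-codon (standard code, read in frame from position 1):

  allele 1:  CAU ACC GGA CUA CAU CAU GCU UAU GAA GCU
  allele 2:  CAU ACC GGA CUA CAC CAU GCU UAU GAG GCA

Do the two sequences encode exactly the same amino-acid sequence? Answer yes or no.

yes

Codon 1: CAU His / CAU His — identical.
Codon 2: ACC Thr / ACC Thr — identical.
Codon 3: GGA Gly / GGA Gly — identical.
Codon 4: CUA Leu / CUA Leu — identical.
Codon 5: CAU His / CAC His — synonymous.
Codon 6: CAU His / CAU His — identical.
Codon 7: GCU Ala / GCU Ala — identical.
Codon 8: UAU Tyr / UAU Tyr — identical.
Codon 9: GAA Glu / GAG Glu — synonymous.
Codon 10: GCU Ala / GCA Ala — synonymous.
Nonsynonymous differences: 0 → same protein.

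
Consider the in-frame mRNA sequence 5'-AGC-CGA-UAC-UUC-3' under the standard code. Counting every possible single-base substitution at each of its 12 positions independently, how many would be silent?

Codon 1 (AGC, Ser): 1 synonymous substitution.
Codon 2 (CGA, Arg): 4 synonymous substitutions.
Codon 3 (UAC, Tyr): 1 synonymous substitution.
Codon 4 (UUC, Phe): 1 synonymous substitution.
Total: 1 + 4 + 1 + 1 = 7.

7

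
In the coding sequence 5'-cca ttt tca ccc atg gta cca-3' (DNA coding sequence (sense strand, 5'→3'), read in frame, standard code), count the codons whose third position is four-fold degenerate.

Codon 1 CCA (Pro): third position 4-fold.
Codon 2 TTT (Phe): third position 2-fold.
Codon 3 TCA (Ser): third position 4-fold.
Codon 4 CCC (Pro): third position 4-fold.
Codon 5 ATG (Met): third position 1-fold.
Codon 6 GTA (Val): third position 4-fold.
Codon 7 CCA (Pro): third position 4-fold.
Four-fold degenerate third positions: 5.

5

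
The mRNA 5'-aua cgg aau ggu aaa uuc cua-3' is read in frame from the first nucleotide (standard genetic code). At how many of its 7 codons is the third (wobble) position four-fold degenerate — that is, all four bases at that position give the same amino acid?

Codon 1 AUA (Ile): third position 3-fold.
Codon 2 CGG (Arg): third position 4-fold.
Codon 3 AAU (Asn): third position 2-fold.
Codon 4 GGU (Gly): third position 4-fold.
Codon 5 AAA (Lys): third position 2-fold.
Codon 6 UUC (Phe): third position 2-fold.
Codon 7 CUA (Leu): third position 4-fold.
Four-fold degenerate third positions: 3.

3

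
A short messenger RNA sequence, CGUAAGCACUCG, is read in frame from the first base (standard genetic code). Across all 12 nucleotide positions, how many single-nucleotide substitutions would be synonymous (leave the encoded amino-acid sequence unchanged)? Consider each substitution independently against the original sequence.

8

Codon 1 (CGU, Arg): 3 synonymous substitutions.
Codon 2 (AAG, Lys): 1 synonymous substitution.
Codon 3 (CAC, His): 1 synonymous substitution.
Codon 4 (UCG, Ser): 3 synonymous substitutions.
Total: 3 + 1 + 1 + 3 = 8.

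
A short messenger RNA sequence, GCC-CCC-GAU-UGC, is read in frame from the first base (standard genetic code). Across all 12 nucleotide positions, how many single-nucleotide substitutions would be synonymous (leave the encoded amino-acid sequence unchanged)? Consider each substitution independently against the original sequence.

8

Codon 1 (GCC, Ala): 3 synonymous substitutions.
Codon 2 (CCC, Pro): 3 synonymous substitutions.
Codon 3 (GAU, Asp): 1 synonymous substitution.
Codon 4 (UGC, Cys): 1 synonymous substitution.
Total: 3 + 3 + 1 + 1 = 8.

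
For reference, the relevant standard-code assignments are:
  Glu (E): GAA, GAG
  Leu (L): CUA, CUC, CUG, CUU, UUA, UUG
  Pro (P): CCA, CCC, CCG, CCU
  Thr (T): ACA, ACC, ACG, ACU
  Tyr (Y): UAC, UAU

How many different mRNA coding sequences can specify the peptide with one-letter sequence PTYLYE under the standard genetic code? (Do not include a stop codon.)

768

Pro: 4 codons.
Thr: 4 codons.
Tyr: 2 codons.
Leu: 6 codons.
Tyr: 2 codons.
Glu: 2 codons.
4 × 4 × 2 × 6 × 2 × 2 = 768.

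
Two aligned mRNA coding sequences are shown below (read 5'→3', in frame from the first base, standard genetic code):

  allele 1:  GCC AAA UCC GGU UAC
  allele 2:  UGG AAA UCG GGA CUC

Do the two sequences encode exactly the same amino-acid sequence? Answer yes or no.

Codon 1: GCC Ala / UGG Trp — nonsynonymous.
Codon 2: AAA Lys / AAA Lys — identical.
Codon 3: UCC Ser / UCG Ser — synonymous.
Codon 4: GGU Gly / GGA Gly — synonymous.
Codon 5: UAC Tyr / CUC Leu — nonsynonymous.
Nonsynonymous differences: 2 → different protein.

no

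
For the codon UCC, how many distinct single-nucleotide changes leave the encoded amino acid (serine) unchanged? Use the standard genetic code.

Position 1: none → 0 synonymous.
Position 2: none → 0 synonymous.
Position 3: UCU, UCA, UCG → 3 synonymous.
Total: 0 + 0 + 3 = 3.

3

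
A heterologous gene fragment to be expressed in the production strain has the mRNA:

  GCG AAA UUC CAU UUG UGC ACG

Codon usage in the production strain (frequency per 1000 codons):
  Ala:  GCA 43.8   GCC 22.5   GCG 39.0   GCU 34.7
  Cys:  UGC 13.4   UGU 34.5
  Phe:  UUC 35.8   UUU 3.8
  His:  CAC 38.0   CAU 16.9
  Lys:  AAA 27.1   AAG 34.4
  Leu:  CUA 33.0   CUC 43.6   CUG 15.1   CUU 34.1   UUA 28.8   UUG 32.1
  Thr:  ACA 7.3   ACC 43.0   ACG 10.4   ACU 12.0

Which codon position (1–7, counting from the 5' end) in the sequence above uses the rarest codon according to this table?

7

Codon 1 GCG (Ala): 39.0 per 1000.
Codon 2 AAA (Lys): 27.1 per 1000.
Codon 3 UUC (Phe): 35.8 per 1000.
Codon 4 CAU (His): 16.9 per 1000.
Codon 5 UUG (Leu): 32.1 per 1000.
Codon 6 UGC (Cys): 13.4 per 1000.
Codon 7 ACG (Thr): 10.4 per 1000.
Lowest frequency is 10.4 at codon 7.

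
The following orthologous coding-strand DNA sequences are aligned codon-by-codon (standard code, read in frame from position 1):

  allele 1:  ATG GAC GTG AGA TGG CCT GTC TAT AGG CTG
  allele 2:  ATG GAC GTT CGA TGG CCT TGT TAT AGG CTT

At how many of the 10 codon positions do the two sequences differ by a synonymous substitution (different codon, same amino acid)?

3

Codon 1: ATG Met / ATG Met — identical.
Codon 2: GAC Asp / GAC Asp — identical.
Codon 3: GTG Val / GTT Val — synonymous.
Codon 4: AGA Arg / CGA Arg — synonymous.
Codon 5: TGG Trp / TGG Trp — identical.
Codon 6: CCT Pro / CCT Pro — identical.
Codon 7: GTC Val / TGT Cys — nonsynonymous.
Codon 8: TAT Tyr / TAT Tyr — identical.
Codon 9: AGG Arg / AGG Arg — identical.
Codon 10: CTG Leu / CTT Leu — synonymous.
Synonymous differences: 3.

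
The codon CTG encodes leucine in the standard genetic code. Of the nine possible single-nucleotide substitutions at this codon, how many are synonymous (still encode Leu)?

4

Position 1: TTG → 1 synonymous.
Position 2: none → 0 synonymous.
Position 3: CTT, CTC, CTA → 3 synonymous.
Total: 1 + 0 + 3 = 4.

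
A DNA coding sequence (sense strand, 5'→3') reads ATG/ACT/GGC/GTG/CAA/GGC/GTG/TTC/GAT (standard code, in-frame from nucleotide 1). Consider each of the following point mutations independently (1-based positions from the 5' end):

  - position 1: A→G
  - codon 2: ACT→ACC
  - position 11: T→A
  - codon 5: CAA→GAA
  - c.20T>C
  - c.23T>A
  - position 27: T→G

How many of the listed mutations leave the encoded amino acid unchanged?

1

Codon 1: ATG (Met) → GTG (Val) — missense.
Codon 2: ACT (Thr) → ACC (Thr) — synonymous.
Codon 4: GTG (Val) → GAG (Glu) — missense.
Codon 5: CAA (Gln) → GAA (Glu) — missense.
Codon 7: GTG (Val) → GCG (Ala) — missense.
Codon 8: TTC (Phe) → TAC (Tyr) — missense.
Codon 9: GAT (Asp) → GAG (Glu) — missense.
Synonymous: 1 of 7.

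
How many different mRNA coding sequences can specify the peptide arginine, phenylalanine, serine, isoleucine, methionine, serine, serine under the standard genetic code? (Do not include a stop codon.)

7776

Arg: 6 codons.
Phe: 2 codons.
Ser: 6 codons.
Ile: 3 codons.
Met: 1 codon.
Ser: 6 codons.
Ser: 6 codons.
6 × 2 × 6 × 3 × 1 × 6 × 6 = 7776.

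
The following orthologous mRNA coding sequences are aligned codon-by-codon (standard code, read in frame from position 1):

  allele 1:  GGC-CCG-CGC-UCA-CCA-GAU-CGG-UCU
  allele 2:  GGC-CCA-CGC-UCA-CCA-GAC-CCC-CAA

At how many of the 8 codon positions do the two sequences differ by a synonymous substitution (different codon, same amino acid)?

Codon 1: GGC Gly / GGC Gly — identical.
Codon 2: CCG Pro / CCA Pro — synonymous.
Codon 3: CGC Arg / CGC Arg — identical.
Codon 4: UCA Ser / UCA Ser — identical.
Codon 5: CCA Pro / CCA Pro — identical.
Codon 6: GAU Asp / GAC Asp — synonymous.
Codon 7: CGG Arg / CCC Pro — nonsynonymous.
Codon 8: UCU Ser / CAA Gln — nonsynonymous.
Synonymous differences: 2.

2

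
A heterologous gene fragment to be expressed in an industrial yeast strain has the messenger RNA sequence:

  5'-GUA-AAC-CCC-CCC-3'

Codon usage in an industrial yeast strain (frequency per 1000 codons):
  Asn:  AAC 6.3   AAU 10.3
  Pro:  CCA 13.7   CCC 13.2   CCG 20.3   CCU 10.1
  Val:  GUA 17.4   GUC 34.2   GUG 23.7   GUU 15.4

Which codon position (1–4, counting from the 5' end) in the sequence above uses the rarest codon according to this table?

Codon 1 GUA (Val): 17.4 per 1000.
Codon 2 AAC (Asn): 6.3 per 1000.
Codon 3 CCC (Pro): 13.2 per 1000.
Codon 4 CCC (Pro): 13.2 per 1000.
Lowest frequency is 6.3 at codon 2.

2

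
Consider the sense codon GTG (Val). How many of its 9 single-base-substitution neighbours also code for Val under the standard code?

3

Position 1: none → 0 synonymous.
Position 2: none → 0 synonymous.
Position 3: GTT, GTC, GTA → 3 synonymous.
Total: 0 + 0 + 3 = 3.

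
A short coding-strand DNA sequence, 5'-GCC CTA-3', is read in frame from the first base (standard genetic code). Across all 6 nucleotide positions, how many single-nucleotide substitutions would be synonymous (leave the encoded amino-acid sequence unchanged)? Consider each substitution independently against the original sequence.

7

Codon 1 (GCC, Ala): 3 synonymous substitutions.
Codon 2 (CTA, Leu): 4 synonymous substitutions.
Total: 3 + 4 = 7.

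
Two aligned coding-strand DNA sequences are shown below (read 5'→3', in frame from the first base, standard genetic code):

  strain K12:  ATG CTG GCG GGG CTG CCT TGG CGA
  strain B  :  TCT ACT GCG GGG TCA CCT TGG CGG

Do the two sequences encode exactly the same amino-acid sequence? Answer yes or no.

Codon 1: ATG Met / TCT Ser — nonsynonymous.
Codon 2: CTG Leu / ACT Thr — nonsynonymous.
Codon 3: GCG Ala / GCG Ala — identical.
Codon 4: GGG Gly / GGG Gly — identical.
Codon 5: CTG Leu / TCA Ser — nonsynonymous.
Codon 6: CCT Pro / CCT Pro — identical.
Codon 7: TGG Trp / TGG Trp — identical.
Codon 8: CGA Arg / CGG Arg — synonymous.
Nonsynonymous differences: 3 → different protein.

no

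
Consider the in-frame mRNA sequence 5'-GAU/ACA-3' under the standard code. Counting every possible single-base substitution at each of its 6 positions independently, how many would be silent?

Codon 1 (GAU, Asp): 1 synonymous substitution.
Codon 2 (ACA, Thr): 3 synonymous substitutions.
Total: 1 + 3 = 4.

4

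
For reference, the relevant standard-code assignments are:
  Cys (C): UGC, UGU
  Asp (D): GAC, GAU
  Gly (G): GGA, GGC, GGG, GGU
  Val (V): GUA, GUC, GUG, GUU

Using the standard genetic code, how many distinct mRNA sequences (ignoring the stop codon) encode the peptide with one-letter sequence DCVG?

64

Asp: 2 codons.
Cys: 2 codons.
Val: 4 codons.
Gly: 4 codons.
2 × 2 × 4 × 4 = 64.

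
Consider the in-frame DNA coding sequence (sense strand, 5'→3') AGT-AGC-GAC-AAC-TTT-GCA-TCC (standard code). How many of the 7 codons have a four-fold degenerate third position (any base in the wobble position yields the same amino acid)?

Codon 1 AGT (Ser): third position 2-fold.
Codon 2 AGC (Ser): third position 2-fold.
Codon 3 GAC (Asp): third position 2-fold.
Codon 4 AAC (Asn): third position 2-fold.
Codon 5 TTT (Phe): third position 2-fold.
Codon 6 GCA (Ala): third position 4-fold.
Codon 7 TCC (Ser): third position 4-fold.
Four-fold degenerate third positions: 2.

2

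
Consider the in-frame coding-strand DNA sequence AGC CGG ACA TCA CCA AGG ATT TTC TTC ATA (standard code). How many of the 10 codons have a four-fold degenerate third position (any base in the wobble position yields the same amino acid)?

4

Codon 1 AGC (Ser): third position 2-fold.
Codon 2 CGG (Arg): third position 4-fold.
Codon 3 ACA (Thr): third position 4-fold.
Codon 4 TCA (Ser): third position 4-fold.
Codon 5 CCA (Pro): third position 4-fold.
Codon 6 AGG (Arg): third position 2-fold.
Codon 7 ATT (Ile): third position 3-fold.
Codon 8 TTC (Phe): third position 2-fold.
Codon 9 TTC (Phe): third position 2-fold.
Codon 10 ATA (Ile): third position 3-fold.
Four-fold degenerate third positions: 4.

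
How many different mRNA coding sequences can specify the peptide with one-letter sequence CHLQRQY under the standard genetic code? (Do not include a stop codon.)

Cys: 2 codons.
His: 2 codons.
Leu: 6 codons.
Gln: 2 codons.
Arg: 6 codons.
Gln: 2 codons.
Tyr: 2 codons.
2 × 2 × 6 × 2 × 6 × 2 × 2 = 1152.

1152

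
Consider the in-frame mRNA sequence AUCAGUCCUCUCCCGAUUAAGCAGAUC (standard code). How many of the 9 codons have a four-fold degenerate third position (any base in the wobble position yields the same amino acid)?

Codon 1 AUC (Ile): third position 3-fold.
Codon 2 AGU (Ser): third position 2-fold.
Codon 3 CCU (Pro): third position 4-fold.
Codon 4 CUC (Leu): third position 4-fold.
Codon 5 CCG (Pro): third position 4-fold.
Codon 6 AUU (Ile): third position 3-fold.
Codon 7 AAG (Lys): third position 2-fold.
Codon 8 CAG (Gln): third position 2-fold.
Codon 9 AUC (Ile): third position 3-fold.
Four-fold degenerate third positions: 3.

3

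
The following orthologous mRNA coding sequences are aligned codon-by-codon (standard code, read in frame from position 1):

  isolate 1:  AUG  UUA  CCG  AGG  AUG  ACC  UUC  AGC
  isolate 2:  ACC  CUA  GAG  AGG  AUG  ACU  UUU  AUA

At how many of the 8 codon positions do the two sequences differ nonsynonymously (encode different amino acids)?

Codon 1: AUG Met / ACC Thr — nonsynonymous.
Codon 2: UUA Leu / CUA Leu — synonymous.
Codon 3: CCG Pro / GAG Glu — nonsynonymous.
Codon 4: AGG Arg / AGG Arg — identical.
Codon 5: AUG Met / AUG Met — identical.
Codon 6: ACC Thr / ACU Thr — synonymous.
Codon 7: UUC Phe / UUU Phe — synonymous.
Codon 8: AGC Ser / AUA Ile — nonsynonymous.
Nonsynonymous differences: 3.

3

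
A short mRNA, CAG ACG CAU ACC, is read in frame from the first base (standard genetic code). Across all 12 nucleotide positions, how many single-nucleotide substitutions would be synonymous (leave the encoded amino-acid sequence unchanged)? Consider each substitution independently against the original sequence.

Codon 1 (CAG, Gln): 1 synonymous substitution.
Codon 2 (ACG, Thr): 3 synonymous substitutions.
Codon 3 (CAU, His): 1 synonymous substitution.
Codon 4 (ACC, Thr): 3 synonymous substitutions.
Total: 1 + 3 + 1 + 3 = 8.

8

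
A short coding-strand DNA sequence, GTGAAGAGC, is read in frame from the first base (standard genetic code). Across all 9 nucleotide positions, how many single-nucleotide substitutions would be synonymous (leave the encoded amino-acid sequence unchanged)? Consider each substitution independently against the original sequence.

5

Codon 1 (GTG, Val): 3 synonymous substitutions.
Codon 2 (AAG, Lys): 1 synonymous substitution.
Codon 3 (AGC, Ser): 1 synonymous substitution.
Total: 3 + 1 + 1 = 5.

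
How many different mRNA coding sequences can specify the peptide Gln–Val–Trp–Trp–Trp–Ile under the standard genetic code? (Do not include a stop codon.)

Gln: 2 codons.
Val: 4 codons.
Trp: 1 codon.
Trp: 1 codon.
Trp: 1 codon.
Ile: 3 codons.
2 × 4 × 1 × 1 × 1 × 3 = 24.

24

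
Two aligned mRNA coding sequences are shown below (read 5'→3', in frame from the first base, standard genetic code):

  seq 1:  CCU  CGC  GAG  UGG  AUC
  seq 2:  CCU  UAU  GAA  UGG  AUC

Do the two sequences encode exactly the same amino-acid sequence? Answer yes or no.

Codon 1: CCU Pro / CCU Pro — identical.
Codon 2: CGC Arg / UAU Tyr — nonsynonymous.
Codon 3: GAG Glu / GAA Glu — synonymous.
Codon 4: UGG Trp / UGG Trp — identical.
Codon 5: AUC Ile / AUC Ile — identical.
Nonsynonymous differences: 1 → different protein.

no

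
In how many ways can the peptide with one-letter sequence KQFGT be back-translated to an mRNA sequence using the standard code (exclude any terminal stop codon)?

Lys: 2 codons.
Gln: 2 codons.
Phe: 2 codons.
Gly: 4 codons.
Thr: 4 codons.
2 × 2 × 2 × 4 × 4 = 128.

128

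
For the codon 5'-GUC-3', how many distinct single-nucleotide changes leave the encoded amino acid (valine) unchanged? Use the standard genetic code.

Position 1: none → 0 synonymous.
Position 2: none → 0 synonymous.
Position 3: GUU, GUA, GUG → 3 synonymous.
Total: 0 + 0 + 3 = 3.

3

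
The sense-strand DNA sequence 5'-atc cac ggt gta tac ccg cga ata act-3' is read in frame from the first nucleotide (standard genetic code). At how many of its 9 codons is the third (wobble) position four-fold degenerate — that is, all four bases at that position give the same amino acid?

Codon 1 ATC (Ile): third position 3-fold.
Codon 2 CAC (His): third position 2-fold.
Codon 3 GGT (Gly): third position 4-fold.
Codon 4 GTA (Val): third position 4-fold.
Codon 5 TAC (Tyr): third position 2-fold.
Codon 6 CCG (Pro): third position 4-fold.
Codon 7 CGA (Arg): third position 4-fold.
Codon 8 ATA (Ile): third position 3-fold.
Codon 9 ACT (Thr): third position 4-fold.
Four-fold degenerate third positions: 5.

5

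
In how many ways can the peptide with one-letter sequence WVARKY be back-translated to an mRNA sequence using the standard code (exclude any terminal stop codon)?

384

Trp: 1 codon.
Val: 4 codons.
Ala: 4 codons.
Arg: 6 codons.
Lys: 2 codons.
Tyr: 2 codons.
1 × 4 × 4 × 6 × 2 × 2 = 384.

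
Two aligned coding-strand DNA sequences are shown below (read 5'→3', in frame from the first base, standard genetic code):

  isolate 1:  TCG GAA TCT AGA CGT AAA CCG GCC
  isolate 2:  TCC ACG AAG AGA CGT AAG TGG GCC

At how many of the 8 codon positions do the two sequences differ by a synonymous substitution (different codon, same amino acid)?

2

Codon 1: TCG Ser / TCC Ser — synonymous.
Codon 2: GAA Glu / ACG Thr — nonsynonymous.
Codon 3: TCT Ser / AAG Lys — nonsynonymous.
Codon 4: AGA Arg / AGA Arg — identical.
Codon 5: CGT Arg / CGT Arg — identical.
Codon 6: AAA Lys / AAG Lys — synonymous.
Codon 7: CCG Pro / TGG Trp — nonsynonymous.
Codon 8: GCC Ala / GCC Ala — identical.
Synonymous differences: 2.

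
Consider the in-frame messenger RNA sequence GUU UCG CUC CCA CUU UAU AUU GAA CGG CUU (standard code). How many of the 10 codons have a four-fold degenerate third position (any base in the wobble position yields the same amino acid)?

7

Codon 1 GUU (Val): third position 4-fold.
Codon 2 UCG (Ser): third position 4-fold.
Codon 3 CUC (Leu): third position 4-fold.
Codon 4 CCA (Pro): third position 4-fold.
Codon 5 CUU (Leu): third position 4-fold.
Codon 6 UAU (Tyr): third position 2-fold.
Codon 7 AUU (Ile): third position 3-fold.
Codon 8 GAA (Glu): third position 2-fold.
Codon 9 CGG (Arg): third position 4-fold.
Codon 10 CUU (Leu): third position 4-fold.
Four-fold degenerate third positions: 7.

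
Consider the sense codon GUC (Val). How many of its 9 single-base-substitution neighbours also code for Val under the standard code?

3

Position 1: none → 0 synonymous.
Position 2: none → 0 synonymous.
Position 3: GUU, GUA, GUG → 3 synonymous.
Total: 0 + 0 + 3 = 3.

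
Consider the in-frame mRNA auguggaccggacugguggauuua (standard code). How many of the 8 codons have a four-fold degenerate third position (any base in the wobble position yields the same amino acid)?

Codon 1 AUG (Met): third position 1-fold.
Codon 2 UGG (Trp): third position 1-fold.
Codon 3 ACC (Thr): third position 4-fold.
Codon 4 GGA (Gly): third position 4-fold.
Codon 5 CUG (Leu): third position 4-fold.
Codon 6 GUG (Val): third position 4-fold.
Codon 7 GAU (Asp): third position 2-fold.
Codon 8 UUA (Leu): third position 2-fold.
Four-fold degenerate third positions: 4.

4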